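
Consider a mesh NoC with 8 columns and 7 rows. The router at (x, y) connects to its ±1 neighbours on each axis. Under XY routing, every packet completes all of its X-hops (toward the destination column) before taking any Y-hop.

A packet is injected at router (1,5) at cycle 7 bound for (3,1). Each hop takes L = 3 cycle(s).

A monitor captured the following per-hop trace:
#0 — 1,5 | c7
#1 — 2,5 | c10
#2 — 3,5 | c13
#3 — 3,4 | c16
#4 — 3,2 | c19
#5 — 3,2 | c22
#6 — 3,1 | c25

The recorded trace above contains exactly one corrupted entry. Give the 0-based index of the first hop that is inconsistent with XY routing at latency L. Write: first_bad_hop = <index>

hop 1: step (+1,+0), +3 cyc — ok
hop 2: step (+1,+0), +3 cyc — ok
hop 3: step (+0,-1), +3 cyc — ok
hop 4: step (+0,-2), +3 cyc — BAD: non-unit step

first_bad_hop = 4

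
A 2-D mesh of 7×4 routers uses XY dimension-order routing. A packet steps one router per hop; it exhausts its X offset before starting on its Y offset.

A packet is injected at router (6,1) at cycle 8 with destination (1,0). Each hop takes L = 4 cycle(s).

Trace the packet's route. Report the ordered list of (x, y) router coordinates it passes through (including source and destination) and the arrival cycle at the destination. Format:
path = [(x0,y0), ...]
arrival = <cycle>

src (6,1)  cyc=8
W→(5,1)  cyc=12
W→(4,1)  cyc=16
W→(3,1)  cyc=20
W→(2,1)  cyc=24
W→(1,1)  cyc=28
S→(1,0)  cyc=32

path = [(6,1), (5,1), (4,1), (3,1), (2,1), (1,1), (1,0)]
arrival = 32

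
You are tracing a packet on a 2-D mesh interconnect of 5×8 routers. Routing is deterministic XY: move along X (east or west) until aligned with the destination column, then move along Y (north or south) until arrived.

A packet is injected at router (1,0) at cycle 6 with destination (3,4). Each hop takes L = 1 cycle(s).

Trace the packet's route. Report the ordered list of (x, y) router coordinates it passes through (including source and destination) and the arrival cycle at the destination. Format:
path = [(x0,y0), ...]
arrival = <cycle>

[0] x=1 y=0 t=6
[1] x=2 y=0 t=7 →E
[2] x=3 y=0 t=8 →E
[3] x=3 y=1 t=9 →N
[4] x=3 y=2 t=10 →N
[5] x=3 y=3 t=11 →N
[6] x=3 y=4 t=12 →N

path = [(1,0), (2,0), (3,0), (3,1), (3,2), (3,3), (3,4)]
arrival = 12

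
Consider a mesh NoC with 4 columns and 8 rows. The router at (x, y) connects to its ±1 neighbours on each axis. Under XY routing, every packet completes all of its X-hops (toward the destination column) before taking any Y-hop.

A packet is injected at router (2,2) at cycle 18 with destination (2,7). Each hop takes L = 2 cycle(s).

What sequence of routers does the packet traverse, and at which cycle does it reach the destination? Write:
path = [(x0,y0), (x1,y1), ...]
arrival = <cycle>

path = [(2,2), (2,3), (2,4), (2,5), (2,6), (2,7)]
arrival = 28

src (2,2)  cyc=18
N→(2,3)  cyc=20
N→(2,4)  cyc=22
N→(2,5)  cyc=24
N→(2,6)  cyc=26
N→(2,7)  cyc=28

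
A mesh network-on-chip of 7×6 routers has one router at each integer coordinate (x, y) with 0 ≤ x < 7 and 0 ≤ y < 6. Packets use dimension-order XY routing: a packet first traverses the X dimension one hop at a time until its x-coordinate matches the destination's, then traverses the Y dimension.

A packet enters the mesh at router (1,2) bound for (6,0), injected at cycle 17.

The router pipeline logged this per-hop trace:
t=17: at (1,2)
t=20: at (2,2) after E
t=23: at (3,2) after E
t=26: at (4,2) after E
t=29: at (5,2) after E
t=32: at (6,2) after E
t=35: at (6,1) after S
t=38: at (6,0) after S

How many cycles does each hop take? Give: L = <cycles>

L = 3

From hop 0 (17) to hop 1 (20): +3 cycles.
Each hop adds L, hence L = 3.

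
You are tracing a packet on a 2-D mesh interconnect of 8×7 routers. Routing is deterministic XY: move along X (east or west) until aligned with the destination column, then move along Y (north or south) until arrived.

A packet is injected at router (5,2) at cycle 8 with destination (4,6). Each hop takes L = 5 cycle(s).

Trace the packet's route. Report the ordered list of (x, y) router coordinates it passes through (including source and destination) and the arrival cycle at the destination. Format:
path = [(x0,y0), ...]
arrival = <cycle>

path = [(5,2), (4,2), (4,3), (4,4), (4,5), (4,6)]
arrival = 33

t=8: at (5,2)
t=13: at (4,2) after W
t=18: at (4,3) after N
t=23: at (4,4) after N
t=28: at (4,5) after N
t=33: at (4,6) after N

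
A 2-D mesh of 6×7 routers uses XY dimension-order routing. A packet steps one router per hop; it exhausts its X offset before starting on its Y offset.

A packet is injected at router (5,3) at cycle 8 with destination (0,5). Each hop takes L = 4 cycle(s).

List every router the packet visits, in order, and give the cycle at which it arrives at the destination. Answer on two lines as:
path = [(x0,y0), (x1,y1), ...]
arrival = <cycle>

t=8: at (5,3)
t=12: at (4,3) after W
t=16: at (3,3) after W
t=20: at (2,3) after W
t=24: at (1,3) after W
t=28: at (0,3) after W
t=32: at (0,4) after N
t=36: at (0,5) after N

path = [(5,3), (4,3), (3,3), (2,3), (1,3), (0,3), (0,4), (0,5)]
arrival = 36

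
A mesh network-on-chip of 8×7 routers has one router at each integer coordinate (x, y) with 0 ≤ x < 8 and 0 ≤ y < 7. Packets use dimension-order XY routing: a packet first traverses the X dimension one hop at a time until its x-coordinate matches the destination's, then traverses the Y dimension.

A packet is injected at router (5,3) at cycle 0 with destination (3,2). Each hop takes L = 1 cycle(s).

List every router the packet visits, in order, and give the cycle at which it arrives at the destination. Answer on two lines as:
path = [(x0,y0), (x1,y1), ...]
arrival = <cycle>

path = [(5,3), (4,3), (3,3), (3,2)]
arrival = 3

src (5,3)  cyc=0
W→(4,3)  cyc=1
W→(3,3)  cyc=2
S→(3,2)  cyc=3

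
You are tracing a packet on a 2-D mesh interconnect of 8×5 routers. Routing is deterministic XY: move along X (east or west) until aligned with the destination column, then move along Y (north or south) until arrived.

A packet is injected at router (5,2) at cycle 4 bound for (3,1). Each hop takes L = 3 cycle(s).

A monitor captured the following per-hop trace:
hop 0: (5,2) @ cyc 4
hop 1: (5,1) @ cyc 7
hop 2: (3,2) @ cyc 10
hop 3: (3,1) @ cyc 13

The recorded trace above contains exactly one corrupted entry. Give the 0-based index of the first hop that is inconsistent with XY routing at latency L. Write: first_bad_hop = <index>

  1: Δx=+0 Δy=-1 Δt=3 [BAD: Y-move but x=5≠3]

first_bad_hop = 1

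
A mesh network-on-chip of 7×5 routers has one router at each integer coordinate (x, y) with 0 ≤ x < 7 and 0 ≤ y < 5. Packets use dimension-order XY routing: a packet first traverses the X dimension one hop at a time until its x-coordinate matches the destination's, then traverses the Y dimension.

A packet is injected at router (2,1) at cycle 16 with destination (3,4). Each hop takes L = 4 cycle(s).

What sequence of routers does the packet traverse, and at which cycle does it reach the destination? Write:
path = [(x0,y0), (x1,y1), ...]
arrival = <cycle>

path = [(2,1), (3,1), (3,2), (3,3), (3,4)]
arrival = 32

#0 — 2,1 | c16
#1 — 3,1 | c20 | E
#2 — 3,2 | c24 | N
#3 — 3,3 | c28 | N
#4 — 3,4 | c32 | N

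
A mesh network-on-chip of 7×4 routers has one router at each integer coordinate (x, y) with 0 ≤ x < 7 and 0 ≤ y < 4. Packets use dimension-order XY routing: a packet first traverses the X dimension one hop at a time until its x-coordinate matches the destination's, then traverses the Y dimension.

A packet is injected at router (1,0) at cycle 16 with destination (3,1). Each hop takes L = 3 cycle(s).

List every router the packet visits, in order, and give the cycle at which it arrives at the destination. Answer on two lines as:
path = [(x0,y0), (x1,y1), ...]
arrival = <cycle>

hop 0: (1,0) @ cyc 16
hop 1: (2,0) @ cyc 19  [E]
hop 2: (3,0) @ cyc 22  [E]
hop 3: (3,1) @ cyc 25  [N]

path = [(1,0), (2,0), (3,0), (3,1)]
arrival = 25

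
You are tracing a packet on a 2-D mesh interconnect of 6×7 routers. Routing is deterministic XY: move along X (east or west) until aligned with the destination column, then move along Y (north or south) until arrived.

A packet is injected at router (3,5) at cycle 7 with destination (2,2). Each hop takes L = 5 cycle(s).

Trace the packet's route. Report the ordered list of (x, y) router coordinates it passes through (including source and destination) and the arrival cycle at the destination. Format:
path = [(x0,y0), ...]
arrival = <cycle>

hop 0: (3,5) @ cyc 7
hop 1: (2,5) @ cyc 12  [W]
hop 2: (2,4) @ cyc 17  [S]
hop 3: (2,3) @ cyc 22  [S]
hop 4: (2,2) @ cyc 27  [S]

path = [(3,5), (2,5), (2,4), (2,3), (2,2)]
arrival = 27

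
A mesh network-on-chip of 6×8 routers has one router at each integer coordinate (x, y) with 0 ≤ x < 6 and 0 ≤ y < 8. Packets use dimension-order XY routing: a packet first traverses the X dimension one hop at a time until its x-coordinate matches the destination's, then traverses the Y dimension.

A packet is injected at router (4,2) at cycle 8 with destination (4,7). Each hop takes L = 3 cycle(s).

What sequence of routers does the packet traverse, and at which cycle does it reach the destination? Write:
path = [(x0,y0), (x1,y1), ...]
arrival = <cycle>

path = [(4,2), (4,3), (4,4), (4,5), (4,6), (4,7)]
arrival = 23

#0 — 4,2 | c8
#1 — 4,3 | c11 | N
#2 — 4,4 | c14 | N
#3 — 4,5 | c17 | N
#4 — 4,6 | c20 | N
#5 — 4,7 | c23 | N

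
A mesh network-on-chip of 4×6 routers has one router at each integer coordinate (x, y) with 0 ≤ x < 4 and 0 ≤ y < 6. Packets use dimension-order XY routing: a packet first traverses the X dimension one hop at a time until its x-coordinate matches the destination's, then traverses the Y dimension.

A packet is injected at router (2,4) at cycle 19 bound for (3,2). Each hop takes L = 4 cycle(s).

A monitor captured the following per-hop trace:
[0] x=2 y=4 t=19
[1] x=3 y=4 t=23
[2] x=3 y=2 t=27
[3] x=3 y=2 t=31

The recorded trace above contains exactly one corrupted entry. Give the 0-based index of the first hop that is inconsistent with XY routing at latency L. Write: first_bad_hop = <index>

check 1→ d=(1,0) cyc+4: ok
check 2→ d=(0,-2) cyc+4: BAD: non-unit step

first_bad_hop = 2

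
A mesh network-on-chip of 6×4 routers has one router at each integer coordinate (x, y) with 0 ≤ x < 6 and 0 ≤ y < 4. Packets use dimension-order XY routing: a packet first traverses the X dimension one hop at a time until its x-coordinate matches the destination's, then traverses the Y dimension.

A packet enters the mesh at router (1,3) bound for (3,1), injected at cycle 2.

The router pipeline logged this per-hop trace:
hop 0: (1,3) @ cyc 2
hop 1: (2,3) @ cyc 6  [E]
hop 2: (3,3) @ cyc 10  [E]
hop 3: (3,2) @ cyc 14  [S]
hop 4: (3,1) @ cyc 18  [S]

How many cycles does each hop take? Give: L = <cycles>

Δcyc across hop 0→1: 6 − 2 = 4.
That increment is L by definition: L = 4.

L = 4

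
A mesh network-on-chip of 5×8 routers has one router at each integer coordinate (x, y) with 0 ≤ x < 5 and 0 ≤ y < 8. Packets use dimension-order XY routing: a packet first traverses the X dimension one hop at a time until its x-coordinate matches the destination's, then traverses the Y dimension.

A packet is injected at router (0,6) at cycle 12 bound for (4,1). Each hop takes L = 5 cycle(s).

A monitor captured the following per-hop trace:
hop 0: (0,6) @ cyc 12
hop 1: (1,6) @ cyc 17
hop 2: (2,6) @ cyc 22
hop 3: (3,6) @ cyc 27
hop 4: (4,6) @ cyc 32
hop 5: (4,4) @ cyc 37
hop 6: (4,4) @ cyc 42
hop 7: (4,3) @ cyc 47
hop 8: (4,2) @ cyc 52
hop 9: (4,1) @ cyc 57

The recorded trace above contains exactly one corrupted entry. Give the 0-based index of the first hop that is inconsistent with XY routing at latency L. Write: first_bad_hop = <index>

check 1→ d=(1,0) cyc+5: ok
check 2→ d=(1,0) cyc+5: ok
check 3→ d=(1,0) cyc+5: ok
check 4→ d=(1,0) cyc+5: ok
check 5→ d=(0,-2) cyc+5: BAD: non-unit step

first_bad_hop = 5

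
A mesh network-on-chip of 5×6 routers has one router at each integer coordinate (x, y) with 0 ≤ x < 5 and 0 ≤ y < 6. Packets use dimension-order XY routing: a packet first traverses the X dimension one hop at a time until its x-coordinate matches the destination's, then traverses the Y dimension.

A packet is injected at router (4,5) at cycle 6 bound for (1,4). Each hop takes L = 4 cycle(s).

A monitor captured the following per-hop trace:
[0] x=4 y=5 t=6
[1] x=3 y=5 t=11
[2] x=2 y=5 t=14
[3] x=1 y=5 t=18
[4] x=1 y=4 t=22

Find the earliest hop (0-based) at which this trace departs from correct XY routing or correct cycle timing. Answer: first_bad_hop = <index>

hop 1: step (-1,+0), +5 cyc — BAD: Δcyc=5≠L

first_bad_hop = 1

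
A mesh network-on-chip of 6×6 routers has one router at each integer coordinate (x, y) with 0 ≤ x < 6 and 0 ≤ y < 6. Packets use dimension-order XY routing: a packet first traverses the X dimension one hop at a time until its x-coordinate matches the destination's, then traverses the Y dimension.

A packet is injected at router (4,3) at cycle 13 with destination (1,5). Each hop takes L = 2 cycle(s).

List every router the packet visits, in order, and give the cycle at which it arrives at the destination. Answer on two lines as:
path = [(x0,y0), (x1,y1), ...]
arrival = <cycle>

t=13: at (4,3)
t=15: at (3,3) after W
t=17: at (2,3) after W
t=19: at (1,3) after W
t=21: at (1,4) after N
t=23: at (1,5) after N

path = [(4,3), (3,3), (2,3), (1,3), (1,4), (1,5)]
arrival = 23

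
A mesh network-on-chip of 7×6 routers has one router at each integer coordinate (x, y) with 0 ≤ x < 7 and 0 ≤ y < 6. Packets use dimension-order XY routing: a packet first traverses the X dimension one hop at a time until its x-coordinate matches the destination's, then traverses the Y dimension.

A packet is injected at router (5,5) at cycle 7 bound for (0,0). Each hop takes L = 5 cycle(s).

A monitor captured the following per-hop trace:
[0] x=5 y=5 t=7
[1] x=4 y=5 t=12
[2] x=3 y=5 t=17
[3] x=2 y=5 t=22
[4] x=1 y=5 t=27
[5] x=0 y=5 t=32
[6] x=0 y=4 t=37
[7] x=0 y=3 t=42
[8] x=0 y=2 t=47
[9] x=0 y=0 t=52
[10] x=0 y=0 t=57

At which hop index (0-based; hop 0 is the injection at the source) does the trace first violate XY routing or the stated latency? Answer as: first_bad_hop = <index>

first_bad_hop = 9

hop 1: step (-1,+0), +5 cyc — ok
hop 2: step (-1,+0), +5 cyc — ok
hop 3: step (-1,+0), +5 cyc — ok
hop 4: step (-1,+0), +5 cyc — ok
hop 5: step (-1,+0), +5 cyc — ok
hop 6: step (+0,-1), +5 cyc — ok
hop 7: step (+0,-1), +5 cyc — ok
hop 8: step (+0,-1), +5 cyc — ok
hop 9: step (+0,-2), +5 cyc — BAD: non-unit step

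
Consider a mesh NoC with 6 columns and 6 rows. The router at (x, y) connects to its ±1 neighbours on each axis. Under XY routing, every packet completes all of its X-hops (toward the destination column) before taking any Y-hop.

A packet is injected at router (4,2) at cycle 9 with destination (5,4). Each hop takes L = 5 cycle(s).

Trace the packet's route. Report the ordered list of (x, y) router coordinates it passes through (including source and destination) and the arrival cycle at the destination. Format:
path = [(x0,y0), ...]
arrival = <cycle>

src (4,2)  cyc=9
E→(5,2)  cyc=14
N→(5,3)  cyc=19
N→(5,4)  cyc=24

path = [(4,2), (5,2), (5,3), (5,4)]
arrival = 24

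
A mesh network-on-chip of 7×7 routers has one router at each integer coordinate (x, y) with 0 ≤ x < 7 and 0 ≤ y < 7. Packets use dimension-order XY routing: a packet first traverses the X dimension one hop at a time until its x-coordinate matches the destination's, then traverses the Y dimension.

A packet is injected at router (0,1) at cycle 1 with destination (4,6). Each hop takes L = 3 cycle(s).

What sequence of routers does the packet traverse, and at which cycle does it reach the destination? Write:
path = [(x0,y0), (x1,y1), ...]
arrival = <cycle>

#0 — 0,1 | c1
#1 — 1,1 | c4 | E
#2 — 2,1 | c7 | E
#3 — 3,1 | c10 | E
#4 — 4,1 | c13 | E
#5 — 4,2 | c16 | N
#6 — 4,3 | c19 | N
#7 — 4,4 | c22 | N
#8 — 4,5 | c25 | N
#9 — 4,6 | c28 | N

path = [(0,1), (1,1), (2,1), (3,1), (4,1), (4,2), (4,3), (4,4), (4,5), (4,6)]
arrival = 28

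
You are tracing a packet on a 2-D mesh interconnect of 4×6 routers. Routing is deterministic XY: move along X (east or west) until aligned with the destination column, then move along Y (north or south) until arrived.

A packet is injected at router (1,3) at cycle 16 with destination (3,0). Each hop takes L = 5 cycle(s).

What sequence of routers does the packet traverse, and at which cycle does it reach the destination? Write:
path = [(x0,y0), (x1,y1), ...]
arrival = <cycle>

path = [(1,3), (2,3), (3,3), (3,2), (3,1), (3,0)]
arrival = 41

  0. router=(1,3) cycle=16 (inject)
  1. router=(2,3) cycle=21 dir=E
  2. router=(3,3) cycle=26 dir=E
  3. router=(3,2) cycle=31 dir=S
  4. router=(3,1) cycle=36 dir=S
  5. router=(3,0) cycle=41 dir=S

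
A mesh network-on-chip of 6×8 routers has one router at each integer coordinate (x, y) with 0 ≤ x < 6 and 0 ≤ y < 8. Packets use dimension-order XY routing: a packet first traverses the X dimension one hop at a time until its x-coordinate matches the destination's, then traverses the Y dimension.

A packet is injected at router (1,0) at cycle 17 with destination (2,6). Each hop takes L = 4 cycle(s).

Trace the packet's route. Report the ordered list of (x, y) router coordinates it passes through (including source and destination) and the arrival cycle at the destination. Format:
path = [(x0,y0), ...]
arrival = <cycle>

[0] x=1 y=0 t=17
[1] x=2 y=0 t=21 →E
[2] x=2 y=1 t=25 →N
[3] x=2 y=2 t=29 →N
[4] x=2 y=3 t=33 →N
[5] x=2 y=4 t=37 →N
[6] x=2 y=5 t=41 →N
[7] x=2 y=6 t=45 →N

path = [(1,0), (2,0), (2,1), (2,2), (2,3), (2,4), (2,5), (2,6)]
arrival = 45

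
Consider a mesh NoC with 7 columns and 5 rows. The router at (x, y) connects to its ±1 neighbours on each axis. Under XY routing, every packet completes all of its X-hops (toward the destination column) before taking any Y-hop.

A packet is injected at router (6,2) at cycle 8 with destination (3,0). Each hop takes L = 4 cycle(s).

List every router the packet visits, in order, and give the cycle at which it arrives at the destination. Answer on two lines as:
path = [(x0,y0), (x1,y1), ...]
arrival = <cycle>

src (6,2)  cyc=8
W→(5,2)  cyc=12
W→(4,2)  cyc=16
W→(3,2)  cyc=20
S→(3,1)  cyc=24
S→(3,0)  cyc=28

path = [(6,2), (5,2), (4,2), (3,2), (3,1), (3,0)]
arrival = 28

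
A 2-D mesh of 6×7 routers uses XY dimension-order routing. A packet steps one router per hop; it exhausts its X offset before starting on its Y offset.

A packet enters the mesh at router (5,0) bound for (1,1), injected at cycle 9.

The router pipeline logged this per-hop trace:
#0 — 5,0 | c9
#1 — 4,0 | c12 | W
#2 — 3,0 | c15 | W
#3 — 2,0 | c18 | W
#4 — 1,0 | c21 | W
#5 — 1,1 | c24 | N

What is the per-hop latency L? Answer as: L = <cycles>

L = 3

Δcyc across hop 0→1: 12 − 9 = 3.
Each hop adds L, hence L = 3.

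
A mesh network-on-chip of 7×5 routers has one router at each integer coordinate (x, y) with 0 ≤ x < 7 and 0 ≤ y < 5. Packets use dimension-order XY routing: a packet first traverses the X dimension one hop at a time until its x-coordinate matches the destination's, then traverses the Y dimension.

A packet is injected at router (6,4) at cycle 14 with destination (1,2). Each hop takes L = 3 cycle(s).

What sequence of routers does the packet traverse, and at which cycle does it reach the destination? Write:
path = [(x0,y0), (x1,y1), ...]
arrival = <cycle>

path = [(6,4), (5,4), (4,4), (3,4), (2,4), (1,4), (1,3), (1,2)]
arrival = 35

t=14: at (6,4)
t=17: at (5,4) after W
t=20: at (4,4) after W
t=23: at (3,4) after W
t=26: at (2,4) after W
t=29: at (1,4) after W
t=32: at (1,3) after S
t=35: at (1,2) after S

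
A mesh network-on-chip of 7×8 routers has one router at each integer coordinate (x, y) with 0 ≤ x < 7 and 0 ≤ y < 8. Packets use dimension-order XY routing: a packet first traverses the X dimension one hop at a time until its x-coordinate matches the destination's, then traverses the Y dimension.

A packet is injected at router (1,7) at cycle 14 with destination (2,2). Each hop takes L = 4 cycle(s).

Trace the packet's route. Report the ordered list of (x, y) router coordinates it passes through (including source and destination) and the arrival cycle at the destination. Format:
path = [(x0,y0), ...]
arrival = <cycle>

path = [(1,7), (2,7), (2,6), (2,5), (2,4), (2,3), (2,2)]
arrival = 38

#0 — 1,7 | c14
#1 — 2,7 | c18 | E
#2 — 2,6 | c22 | S
#3 — 2,5 | c26 | S
#4 — 2,4 | c30 | S
#5 — 2,3 | c34 | S
#6 — 2,2 | c38 | S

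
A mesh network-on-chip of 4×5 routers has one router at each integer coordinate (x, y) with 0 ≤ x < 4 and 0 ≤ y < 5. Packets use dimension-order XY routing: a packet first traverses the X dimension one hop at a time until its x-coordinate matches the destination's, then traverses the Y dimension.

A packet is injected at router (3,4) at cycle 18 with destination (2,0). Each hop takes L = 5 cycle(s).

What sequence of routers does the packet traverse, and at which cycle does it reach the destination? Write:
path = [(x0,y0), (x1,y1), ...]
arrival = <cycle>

path = [(3,4), (2,4), (2,3), (2,2), (2,1), (2,0)]
arrival = 43

t=18: at (3,4)
t=23: at (2,4) after W
t=28: at (2,3) after S
t=33: at (2,2) after S
t=38: at (2,1) after S
t=43: at (2,0) after S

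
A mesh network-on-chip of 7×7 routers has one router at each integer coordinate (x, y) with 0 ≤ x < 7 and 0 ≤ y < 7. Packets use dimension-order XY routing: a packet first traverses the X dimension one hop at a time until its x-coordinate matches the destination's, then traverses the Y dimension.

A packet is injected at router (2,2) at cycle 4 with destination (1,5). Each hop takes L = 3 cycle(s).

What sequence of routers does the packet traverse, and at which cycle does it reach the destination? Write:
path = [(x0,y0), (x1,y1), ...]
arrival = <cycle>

path = [(2,2), (1,2), (1,3), (1,4), (1,5)]
arrival = 16

t=4: at (2,2)
t=7: at (1,2) after W
t=10: at (1,3) after N
t=13: at (1,4) after N
t=16: at (1,5) after N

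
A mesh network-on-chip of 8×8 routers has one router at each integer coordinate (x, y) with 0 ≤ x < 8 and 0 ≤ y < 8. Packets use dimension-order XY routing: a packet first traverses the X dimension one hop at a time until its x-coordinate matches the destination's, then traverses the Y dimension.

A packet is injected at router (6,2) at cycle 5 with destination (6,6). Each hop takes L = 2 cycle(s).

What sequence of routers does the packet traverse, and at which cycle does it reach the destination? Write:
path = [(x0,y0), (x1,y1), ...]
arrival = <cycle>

path = [(6,2), (6,3), (6,4), (6,5), (6,6)]
arrival = 13

src (6,2)  cyc=5
N→(6,3)  cyc=7
N→(6,4)  cyc=9
N→(6,5)  cyc=11
N→(6,6)  cyc=13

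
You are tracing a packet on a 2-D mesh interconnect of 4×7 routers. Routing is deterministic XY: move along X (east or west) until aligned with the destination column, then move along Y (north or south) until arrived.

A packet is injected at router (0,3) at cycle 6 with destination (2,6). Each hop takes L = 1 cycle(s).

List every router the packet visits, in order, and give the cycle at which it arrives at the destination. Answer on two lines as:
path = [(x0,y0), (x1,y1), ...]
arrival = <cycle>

path = [(0,3), (1,3), (2,3), (2,4), (2,5), (2,6)]
arrival = 11

hop 0: (0,3) @ cyc 6
hop 1: (1,3) @ cyc 7  [E]
hop 2: (2,3) @ cyc 8  [E]
hop 3: (2,4) @ cyc 9  [N]
hop 4: (2,5) @ cyc 10  [N]
hop 5: (2,6) @ cyc 11  [N]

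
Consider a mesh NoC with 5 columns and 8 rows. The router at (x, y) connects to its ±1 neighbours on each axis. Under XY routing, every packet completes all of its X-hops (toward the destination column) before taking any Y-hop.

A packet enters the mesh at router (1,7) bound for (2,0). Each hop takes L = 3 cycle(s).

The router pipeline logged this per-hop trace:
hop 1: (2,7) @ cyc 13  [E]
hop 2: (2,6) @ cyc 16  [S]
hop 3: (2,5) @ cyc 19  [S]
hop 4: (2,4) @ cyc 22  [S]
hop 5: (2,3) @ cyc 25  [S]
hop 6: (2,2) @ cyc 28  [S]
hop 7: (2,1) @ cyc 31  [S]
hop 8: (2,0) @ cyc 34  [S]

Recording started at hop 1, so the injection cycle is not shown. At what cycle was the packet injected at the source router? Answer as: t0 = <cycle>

At hop 1 the cycle is 13; in general cyc_k = t0 + kL.
Subtract one hop: t0 = 13 − 3 = 10.

t0 = 10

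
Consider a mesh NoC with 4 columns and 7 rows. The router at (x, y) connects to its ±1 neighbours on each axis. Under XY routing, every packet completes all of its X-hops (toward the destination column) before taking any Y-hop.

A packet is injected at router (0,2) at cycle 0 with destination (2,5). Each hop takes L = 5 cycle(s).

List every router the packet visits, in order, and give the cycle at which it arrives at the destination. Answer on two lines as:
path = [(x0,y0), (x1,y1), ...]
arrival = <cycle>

path = [(0,2), (1,2), (2,2), (2,3), (2,4), (2,5)]
arrival = 25

  0. router=(0,2) cycle=0 (inject)
  1. router=(1,2) cycle=5 dir=E
  2. router=(2,2) cycle=10 dir=E
  3. router=(2,3) cycle=15 dir=N
  4. router=(2,4) cycle=20 dir=N
  5. router=(2,5) cycle=25 dir=N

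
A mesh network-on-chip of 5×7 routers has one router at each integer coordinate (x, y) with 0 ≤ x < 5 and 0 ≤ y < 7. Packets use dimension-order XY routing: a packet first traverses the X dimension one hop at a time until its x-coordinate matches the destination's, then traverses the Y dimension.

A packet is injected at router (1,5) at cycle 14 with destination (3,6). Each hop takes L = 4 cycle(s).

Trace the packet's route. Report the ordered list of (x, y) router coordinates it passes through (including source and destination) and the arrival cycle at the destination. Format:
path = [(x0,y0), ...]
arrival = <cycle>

src (1,5)  cyc=14
E→(2,5)  cyc=18
E→(3,5)  cyc=22
N→(3,6)  cyc=26

path = [(1,5), (2,5), (3,5), (3,6)]
arrival = 26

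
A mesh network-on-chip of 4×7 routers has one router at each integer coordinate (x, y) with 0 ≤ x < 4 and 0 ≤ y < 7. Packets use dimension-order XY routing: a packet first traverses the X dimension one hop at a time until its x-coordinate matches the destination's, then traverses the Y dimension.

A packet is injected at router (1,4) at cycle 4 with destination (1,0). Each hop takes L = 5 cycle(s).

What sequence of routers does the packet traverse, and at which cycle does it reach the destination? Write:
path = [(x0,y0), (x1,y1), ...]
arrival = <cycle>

path = [(1,4), (1,3), (1,2), (1,1), (1,0)]
arrival = 24

t=4: at (1,4)
t=9: at (1,3) after S
t=14: at (1,2) after S
t=19: at (1,1) after S
t=24: at (1,0) after S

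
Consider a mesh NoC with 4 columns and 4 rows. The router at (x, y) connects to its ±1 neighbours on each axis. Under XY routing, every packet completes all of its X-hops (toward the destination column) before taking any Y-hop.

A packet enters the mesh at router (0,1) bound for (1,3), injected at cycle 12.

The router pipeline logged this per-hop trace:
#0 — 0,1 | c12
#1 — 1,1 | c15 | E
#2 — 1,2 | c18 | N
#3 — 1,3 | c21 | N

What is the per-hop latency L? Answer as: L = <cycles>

Between hops 0 and 1 the cycle counter advances 15 − 12 = 3.
One hop costs L cycles, so L = 3.

L = 3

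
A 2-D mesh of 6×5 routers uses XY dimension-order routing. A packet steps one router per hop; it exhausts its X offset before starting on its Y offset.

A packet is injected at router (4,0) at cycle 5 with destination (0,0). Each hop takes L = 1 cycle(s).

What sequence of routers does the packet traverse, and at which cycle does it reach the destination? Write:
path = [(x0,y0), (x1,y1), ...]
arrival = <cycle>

path = [(4,0), (3,0), (2,0), (1,0), (0,0)]
arrival = 9

[0] x=4 y=0 t=5
[1] x=3 y=0 t=6 →W
[2] x=2 y=0 t=7 →W
[3] x=1 y=0 t=8 →W
[4] x=0 y=0 t=9 →W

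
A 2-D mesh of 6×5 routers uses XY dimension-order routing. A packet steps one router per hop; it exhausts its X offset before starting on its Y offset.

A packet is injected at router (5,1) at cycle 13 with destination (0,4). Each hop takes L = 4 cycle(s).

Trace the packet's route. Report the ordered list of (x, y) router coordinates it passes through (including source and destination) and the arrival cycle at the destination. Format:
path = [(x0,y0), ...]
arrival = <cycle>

#0 — 5,1 | c13
#1 — 4,1 | c17 | W
#2 — 3,1 | c21 | W
#3 — 2,1 | c25 | W
#4 — 1,1 | c29 | W
#5 — 0,1 | c33 | W
#6 — 0,2 | c37 | N
#7 — 0,3 | c41 | N
#8 — 0,4 | c45 | N

path = [(5,1), (4,1), (3,1), (2,1), (1,1), (0,1), (0,2), (0,3), (0,4)]
arrival = 45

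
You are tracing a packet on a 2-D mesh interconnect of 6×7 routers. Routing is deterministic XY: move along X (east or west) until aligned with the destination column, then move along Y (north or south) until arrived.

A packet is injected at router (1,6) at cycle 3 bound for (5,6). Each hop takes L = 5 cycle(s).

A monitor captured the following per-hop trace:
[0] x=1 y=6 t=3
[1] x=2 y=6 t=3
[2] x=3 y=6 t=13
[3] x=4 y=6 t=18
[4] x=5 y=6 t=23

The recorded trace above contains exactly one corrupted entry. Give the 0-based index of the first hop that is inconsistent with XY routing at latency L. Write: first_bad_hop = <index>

first_bad_hop = 1

hop 1: step (+1,+0), +0 cyc — BAD: Δcyc=0≠L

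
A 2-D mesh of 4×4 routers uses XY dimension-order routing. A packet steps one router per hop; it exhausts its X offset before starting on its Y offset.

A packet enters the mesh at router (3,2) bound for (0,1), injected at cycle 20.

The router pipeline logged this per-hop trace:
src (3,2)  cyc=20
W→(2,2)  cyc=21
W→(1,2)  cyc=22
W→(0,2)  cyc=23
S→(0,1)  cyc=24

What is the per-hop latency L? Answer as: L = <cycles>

From hop 0 (20) to hop 1 (21): +1 cycles.
That increment is L by definition: L = 1.

L = 1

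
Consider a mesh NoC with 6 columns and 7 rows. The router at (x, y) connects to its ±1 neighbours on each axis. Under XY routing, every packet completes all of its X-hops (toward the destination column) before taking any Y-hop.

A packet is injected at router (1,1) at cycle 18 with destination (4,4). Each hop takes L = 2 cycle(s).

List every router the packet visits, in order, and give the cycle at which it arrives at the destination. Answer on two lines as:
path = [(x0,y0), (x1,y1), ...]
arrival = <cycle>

t=18: at (1,1)
t=20: at (2,1) after E
t=22: at (3,1) after E
t=24: at (4,1) after E
t=26: at (4,2) after N
t=28: at (4,3) after N
t=30: at (4,4) after N

path = [(1,1), (2,1), (3,1), (4,1), (4,2), (4,3), (4,4)]
arrival = 30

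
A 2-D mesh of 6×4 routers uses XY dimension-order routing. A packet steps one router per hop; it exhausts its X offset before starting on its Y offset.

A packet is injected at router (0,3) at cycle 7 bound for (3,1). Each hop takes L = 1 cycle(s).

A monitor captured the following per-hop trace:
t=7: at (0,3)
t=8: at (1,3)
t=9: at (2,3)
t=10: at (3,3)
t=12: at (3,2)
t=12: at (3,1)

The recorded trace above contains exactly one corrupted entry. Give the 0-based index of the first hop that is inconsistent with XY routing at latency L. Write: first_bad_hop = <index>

first_bad_hop = 4

check 1→ d=(1,0) cyc+1: ok
check 2→ d=(1,0) cyc+1: ok
check 3→ d=(1,0) cyc+1: ok
check 4→ d=(0,-1) cyc+2: BAD: Δcyc=2≠L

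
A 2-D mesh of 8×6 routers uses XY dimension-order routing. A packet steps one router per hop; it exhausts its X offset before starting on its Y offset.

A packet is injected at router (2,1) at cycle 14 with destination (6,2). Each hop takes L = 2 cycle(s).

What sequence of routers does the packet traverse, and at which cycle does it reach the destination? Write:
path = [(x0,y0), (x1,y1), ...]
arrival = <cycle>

path = [(2,1), (3,1), (4,1), (5,1), (6,1), (6,2)]
arrival = 24

hop 0: (2,1) @ cyc 14
hop 1: (3,1) @ cyc 16  [E]
hop 2: (4,1) @ cyc 18  [E]
hop 3: (5,1) @ cyc 20  [E]
hop 4: (6,1) @ cyc 22  [E]
hop 5: (6,2) @ cyc 24  [N]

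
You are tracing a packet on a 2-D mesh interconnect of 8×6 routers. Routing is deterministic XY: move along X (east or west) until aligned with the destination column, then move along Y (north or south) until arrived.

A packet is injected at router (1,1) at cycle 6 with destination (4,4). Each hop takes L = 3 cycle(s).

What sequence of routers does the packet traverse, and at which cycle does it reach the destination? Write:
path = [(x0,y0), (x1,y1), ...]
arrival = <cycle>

path = [(1,1), (2,1), (3,1), (4,1), (4,2), (4,3), (4,4)]
arrival = 24

[0] x=1 y=1 t=6
[1] x=2 y=1 t=9 →E
[2] x=3 y=1 t=12 →E
[3] x=4 y=1 t=15 →E
[4] x=4 y=2 t=18 →N
[5] x=4 y=3 t=21 →N
[6] x=4 y=4 t=24 →N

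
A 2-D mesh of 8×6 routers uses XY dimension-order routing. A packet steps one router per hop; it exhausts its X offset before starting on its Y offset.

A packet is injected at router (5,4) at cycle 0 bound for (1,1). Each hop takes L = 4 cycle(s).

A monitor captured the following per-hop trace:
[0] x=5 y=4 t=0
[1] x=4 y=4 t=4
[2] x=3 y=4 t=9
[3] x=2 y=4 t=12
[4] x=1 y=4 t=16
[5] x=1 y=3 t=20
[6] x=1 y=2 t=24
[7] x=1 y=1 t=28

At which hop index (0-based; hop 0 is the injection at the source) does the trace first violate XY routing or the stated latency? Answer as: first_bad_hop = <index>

first_bad_hop = 2

  1: Δx=-1 Δy=+0 Δt=4 [ok]
  2: Δx=-1 Δy=+0 Δt=5 [BAD: Δcyc=5≠L]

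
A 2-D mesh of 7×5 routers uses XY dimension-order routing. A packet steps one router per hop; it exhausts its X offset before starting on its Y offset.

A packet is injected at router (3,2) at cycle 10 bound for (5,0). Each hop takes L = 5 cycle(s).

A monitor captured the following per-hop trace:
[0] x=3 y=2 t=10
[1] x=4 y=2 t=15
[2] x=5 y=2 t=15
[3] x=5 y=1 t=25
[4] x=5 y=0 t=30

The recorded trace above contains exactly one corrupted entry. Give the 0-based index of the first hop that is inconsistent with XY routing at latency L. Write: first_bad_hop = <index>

first_bad_hop = 2

[1] (+1,+0) / 5c ⇒ ok
[2] (+1,+0) / 0c ⇒ BAD: Δcyc=0≠L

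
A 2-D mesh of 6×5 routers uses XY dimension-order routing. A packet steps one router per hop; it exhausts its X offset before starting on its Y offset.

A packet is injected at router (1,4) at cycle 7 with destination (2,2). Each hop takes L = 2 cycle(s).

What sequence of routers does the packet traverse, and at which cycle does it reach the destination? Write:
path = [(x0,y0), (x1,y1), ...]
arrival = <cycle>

path = [(1,4), (2,4), (2,3), (2,2)]
arrival = 13

t=7: at (1,4)
t=9: at (2,4) after E
t=11: at (2,3) after S
t=13: at (2,2) after S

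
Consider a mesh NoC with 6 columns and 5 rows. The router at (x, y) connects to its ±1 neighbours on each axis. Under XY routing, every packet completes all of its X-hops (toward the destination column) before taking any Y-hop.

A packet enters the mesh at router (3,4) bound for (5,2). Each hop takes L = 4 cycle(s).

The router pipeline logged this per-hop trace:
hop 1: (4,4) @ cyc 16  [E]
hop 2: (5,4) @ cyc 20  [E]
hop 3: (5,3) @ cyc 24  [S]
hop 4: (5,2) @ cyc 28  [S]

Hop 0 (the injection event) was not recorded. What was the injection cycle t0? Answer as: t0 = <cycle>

Hop 1 reached at cycle 16; hop k is at t0 + k·L.
Subtract one hop: t0 = 16 − 4 = 12.

t0 = 12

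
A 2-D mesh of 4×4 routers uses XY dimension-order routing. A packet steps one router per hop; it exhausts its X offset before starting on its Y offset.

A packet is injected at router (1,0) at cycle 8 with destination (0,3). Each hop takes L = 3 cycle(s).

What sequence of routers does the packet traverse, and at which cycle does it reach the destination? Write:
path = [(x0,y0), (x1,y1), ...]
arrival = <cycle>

src (1,0)  cyc=8
W→(0,0)  cyc=11
N→(0,1)  cyc=14
N→(0,2)  cyc=17
N→(0,3)  cyc=20

path = [(1,0), (0,0), (0,1), (0,2), (0,3)]
arrival = 20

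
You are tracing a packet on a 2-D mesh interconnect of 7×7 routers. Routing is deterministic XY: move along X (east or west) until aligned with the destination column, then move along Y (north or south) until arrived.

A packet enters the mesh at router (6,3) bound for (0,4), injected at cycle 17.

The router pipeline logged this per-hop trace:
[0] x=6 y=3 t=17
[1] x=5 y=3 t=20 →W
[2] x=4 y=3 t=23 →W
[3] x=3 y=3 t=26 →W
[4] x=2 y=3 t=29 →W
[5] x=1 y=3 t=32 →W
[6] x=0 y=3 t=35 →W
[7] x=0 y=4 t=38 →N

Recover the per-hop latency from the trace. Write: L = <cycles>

cyc[1] − cyc[0] = 20 − 17 = 3.
Each hop adds L, hence L = 3.

L = 3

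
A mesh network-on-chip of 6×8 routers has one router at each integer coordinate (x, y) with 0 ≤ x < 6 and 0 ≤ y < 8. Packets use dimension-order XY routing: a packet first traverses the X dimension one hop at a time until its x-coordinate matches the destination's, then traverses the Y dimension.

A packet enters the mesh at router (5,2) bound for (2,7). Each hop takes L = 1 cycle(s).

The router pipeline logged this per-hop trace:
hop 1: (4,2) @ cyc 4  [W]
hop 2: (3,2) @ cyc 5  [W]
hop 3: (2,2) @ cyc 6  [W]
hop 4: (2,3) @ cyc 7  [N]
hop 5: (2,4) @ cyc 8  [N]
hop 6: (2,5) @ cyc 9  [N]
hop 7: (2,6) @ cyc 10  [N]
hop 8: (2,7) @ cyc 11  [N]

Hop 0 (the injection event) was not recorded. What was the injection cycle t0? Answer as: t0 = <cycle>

The first recorded entry is hop 1 at cycle 4.
t0 = cyc[1] − L = 4 − 1 = 3.

t0 = 3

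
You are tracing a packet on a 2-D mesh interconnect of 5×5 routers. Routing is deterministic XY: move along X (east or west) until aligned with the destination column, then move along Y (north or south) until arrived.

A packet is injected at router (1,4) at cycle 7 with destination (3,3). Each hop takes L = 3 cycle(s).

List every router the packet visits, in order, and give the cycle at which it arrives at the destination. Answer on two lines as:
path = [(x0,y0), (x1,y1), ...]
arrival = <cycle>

path = [(1,4), (2,4), (3,4), (3,3)]
arrival = 16

hop 0: (1,4) @ cyc 7
hop 1: (2,4) @ cyc 10  [E]
hop 2: (3,4) @ cyc 13  [E]
hop 3: (3,3) @ cyc 16  [S]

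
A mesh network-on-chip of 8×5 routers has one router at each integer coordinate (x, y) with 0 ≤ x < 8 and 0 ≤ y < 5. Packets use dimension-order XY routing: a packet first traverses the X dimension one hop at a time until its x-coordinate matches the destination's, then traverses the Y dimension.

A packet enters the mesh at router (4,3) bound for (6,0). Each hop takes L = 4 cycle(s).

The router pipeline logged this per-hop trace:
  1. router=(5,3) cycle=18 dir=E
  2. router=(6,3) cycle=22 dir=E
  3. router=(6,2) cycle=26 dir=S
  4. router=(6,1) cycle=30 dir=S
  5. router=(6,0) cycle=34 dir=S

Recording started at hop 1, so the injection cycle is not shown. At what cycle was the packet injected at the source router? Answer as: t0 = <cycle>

t0 = 14

The first recorded entry is hop 1 at cycle 18.
t0 = cyc[1] − L = 18 − 4 = 14.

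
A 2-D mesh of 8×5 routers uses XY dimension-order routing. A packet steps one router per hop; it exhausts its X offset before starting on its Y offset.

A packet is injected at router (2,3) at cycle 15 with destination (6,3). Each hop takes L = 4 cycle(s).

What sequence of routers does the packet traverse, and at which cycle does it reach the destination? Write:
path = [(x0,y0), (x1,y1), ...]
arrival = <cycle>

t=15: at (2,3)
t=19: at (3,3) after E
t=23: at (4,3) after E
t=27: at (5,3) after E
t=31: at (6,3) after E

path = [(2,3), (3,3), (4,3), (5,3), (6,3)]
arrival = 31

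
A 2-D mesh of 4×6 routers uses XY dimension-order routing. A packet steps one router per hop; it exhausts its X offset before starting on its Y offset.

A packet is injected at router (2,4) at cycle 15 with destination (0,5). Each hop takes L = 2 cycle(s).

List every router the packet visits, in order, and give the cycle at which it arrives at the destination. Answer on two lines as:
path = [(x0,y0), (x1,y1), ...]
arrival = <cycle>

[0] x=2 y=4 t=15
[1] x=1 y=4 t=17 →W
[2] x=0 y=4 t=19 →W
[3] x=0 y=5 t=21 →N

path = [(2,4), (1,4), (0,4), (0,5)]
arrival = 21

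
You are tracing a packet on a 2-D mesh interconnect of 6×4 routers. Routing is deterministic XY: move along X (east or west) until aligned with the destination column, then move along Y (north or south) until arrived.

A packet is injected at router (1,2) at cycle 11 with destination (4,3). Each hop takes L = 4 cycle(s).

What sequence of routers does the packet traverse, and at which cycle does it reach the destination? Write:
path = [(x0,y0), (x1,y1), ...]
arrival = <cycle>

  0. router=(1,2) cycle=11 (inject)
  1. router=(2,2) cycle=15 dir=E
  2. router=(3,2) cycle=19 dir=E
  3. router=(4,2) cycle=23 dir=E
  4. router=(4,3) cycle=27 dir=N

path = [(1,2), (2,2), (3,2), (4,2), (4,3)]
arrival = 27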